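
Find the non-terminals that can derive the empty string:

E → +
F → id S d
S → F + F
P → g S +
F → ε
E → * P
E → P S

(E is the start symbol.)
{ 'F' }

A non-terminal is nullable if it can derive ε (the empty string): either it has an ε-production, or it has a production whose right-hand side consists entirely of nullable non-terminals.

ε-productions: F → ε
So F is immediately nullable.
No further non-terminal can be added: every production for the remaining non-terminals contains a terminal or a non-nullable non-terminal.
Nullable = { 'F' }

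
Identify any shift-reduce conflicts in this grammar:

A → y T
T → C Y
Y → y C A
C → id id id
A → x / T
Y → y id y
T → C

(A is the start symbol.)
Yes — I4: [T → C .] vs [Y → . y C A]

A shift-reduce conflict occurs when an LR(0) state has both:
  - a complete (reduce) item [A → α .] (dot at the end), and
  - a shift item [B → β . c γ] (dot before a terminal).

Augment with A' → A and build the canonical LR(0) collection (I0 = CLOSURE({[A' → . A]}), then GOTO on every symbol after a dot until no new states appear). It has 17 states:
  I0: { [A → . x / T], [A → . y T], [A' → . A] }  — shift
  I1: { [A' → A .] }  — accept
  I2: { [A → x . / T] }  — shift
  I3: { [A → y . T], [C → . id id id], [T → . C Y], [T → . C] }  — shift
  I4: { [T → C . Y], [T → C .], [Y → . y C A], [Y → . y id y] }  — shift, reduce
  I5: { [A → y T .] }  — reduce
  I6: { [C → id . id id] }  — shift
  I7: { [C → id id . id] }  — shift
  I8: { [C → id id id .] }  — reduce
  I9: { [T → C Y .] }  — reduce
  I10: { [C → . id id id], [Y → y . C A], [Y → y . id y] }  — shift
  I11: { [A → . x / T], [A → . y T], [Y → y C . A] }  — shift
  I12: { [C → id . id id], [Y → y id . y] }  — shift
  I13: { [Y → y id y .] }  — reduce
  I14: { [Y → y C A .] }  — reduce
  I15: { [A → x / . T], [C → . id id id], [T → . C Y], [T → . C] }  — shift
  I16: { [A → x / T .] }  — reduce

I4 contains reduce item [T → C .] and shift items [Y → . y C A], [Y → . y id y] — shift-reduce conflict.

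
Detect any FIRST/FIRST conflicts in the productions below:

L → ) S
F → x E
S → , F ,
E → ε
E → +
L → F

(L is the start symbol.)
No FIRST/FIRST conflicts.

A FIRST/FIRST conflict occurs when two productions N → α and N → β for the same non-terminal have FIRST(α) ∩ FIRST(β) ≠ ∅ (with ε ∈ FIRST of a nullable right-hand side, so two nullable alternatives also conflict).

FIRST sets of the non-terminals at (or reachable through a nullable prefix from) the front of some alternative:
  FIRST(F) = { 'x' }

Productions for L:
  L → ) S: FIRST = { ')' }
  L → F: FIRST = { 'x' }
Productions for E:
  E → ε: FIRST = { ε }
  E → +: FIRST = { '+' }
F, S have only one production, so no FIRST/FIRST conflict is possible there.

All alternatives of each non-terminal have pairwise disjoint FIRST sets.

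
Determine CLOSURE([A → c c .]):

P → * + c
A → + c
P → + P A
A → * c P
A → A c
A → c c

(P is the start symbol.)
Start with: [A → c c .]
The dot is at the end, so nothing is added.

CLOSURE = { [A → c c .] }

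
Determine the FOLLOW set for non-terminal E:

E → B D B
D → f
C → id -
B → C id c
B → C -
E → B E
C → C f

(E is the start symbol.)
To compute FOLLOW(E), find every occurrence of E on a right-hand side N → α E β: add FIRST(β) \ {ε}, and if β is empty or nullable also add FOLLOW(N). Iterate to a fixed point.

E is the start symbol, so $ ∈ FOLLOW(E).
In E → B E: E is at the end; this adds FOLLOW(E) to itself — nothing new

Taking the union: FOLLOW(E) = { $ }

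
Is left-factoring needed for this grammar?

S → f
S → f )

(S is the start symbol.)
Yes, S has productions with common prefix 'f'

Left-factoring is needed when two productions for the same non-terminal
share a common prefix on the right-hand side.

Productions for S:
  S → f
  S → f )

Found common prefix 'f' in productions for S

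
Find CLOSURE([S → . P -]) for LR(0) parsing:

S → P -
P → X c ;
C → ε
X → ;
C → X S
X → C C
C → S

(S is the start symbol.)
To compute CLOSURE, for each item [A → α.Bβ] where B is a non-terminal, add [B → .γ] for all productions B → γ; repeat for the newly added items until nothing changes.

Start with: [S → . P -]
  [S → . P -] has the dot before P: add [P → . X c ;]
  [P → . X c ;] has the dot before X: add [X → . ;], [X → . C C]
  [X → . C C] has the dot before C: add [C → .], [C → . X S], [C → . S]
  [C → . S] has the dot before S: all S-items already present
No further items can be added.

CLOSURE = { [C → . S], [C → . X S], [C → .], [P → . X c ;], [S → . P -], [X → . ;], [X → . C C] }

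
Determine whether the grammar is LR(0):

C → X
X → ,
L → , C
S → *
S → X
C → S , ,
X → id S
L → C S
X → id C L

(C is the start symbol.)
Augment with C' → C and build the canonical LR(0) collection (I0 = CLOSURE({[C' → . C]}), then GOTO on every symbol after a dot until no new states appear). It has 17 states:
  I0: { [C → . S , ,], [C → . X], [C' → . C], [S → . *], [S → . X], [X → . ,], [X → . id C L], [X → . id S] }  — shift
  I1: { [S → * .] }  — reduce
  I2: { [X → , .] }  — reduce
  I3: { [C' → C .] }  — accept
  I4: { [C → S . , ,] }  — shift
  I5: { [C → X .], [S → X .] }  — 2 reduces
  I6: { [C → . S , ,], [C → . X], [S → . *], [S → . X], [X → . ,], [X → . id C L], [X → . id S], [X → id . C L], [X → id . S] }  — shift
  I7: { [C → . S , ,], [C → . X], [L → . , C], [L → . C S], [S → . *], [S → . X], [X → . ,], [X → . id C L], [X → . id S], [X → id C . L] }  — shift
  I8: { [C → S . , ,], [X → id S .] }  — shift, reduce
  I9: { [C → S , . ,] }  — shift
  I10: { [C → S , , .] }  — reduce
  I11: { [C → . S , ,], [C → . X], [L → , . C], [S → . *], [S → . X], [X → , .], [X → . ,], [X → . id C L], [X → . id S] }  — shift, reduce
  I12: { [L → C . S], [S → . *], [S → . X], [X → . ,], [X → . id C L], [X → . id S] }  — shift
  I13: { [X → id C L .] }  — reduce
  I14: { [L → C S .] }  — reduce
  I15: { [S → X .] }  — reduce
  I16: { [L → , C .] }  — reduce

Conflict in state I5:
  Reduce-reduce conflict: [C → X .] and [S → X .]
So the grammar is NOT LR(0).

Answer: No. Reduce-reduce conflict: [C → X .] and [S → X .]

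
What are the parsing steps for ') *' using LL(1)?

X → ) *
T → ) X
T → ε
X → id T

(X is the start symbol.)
Stack is shown with the top on the left.

Stack  Input  Action
--------------------
X $    ) * $  output X → ) *
) * $  ) * $  match ')'
* $    * $    match '*'
$      $      accept

The string is accepted.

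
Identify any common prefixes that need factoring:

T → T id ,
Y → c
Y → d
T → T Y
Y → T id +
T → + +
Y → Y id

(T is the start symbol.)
Left-factoring is needed when two productions for the same non-terminal
share a common prefix on the right-hand side.

Productions for T:
  T → T id ,
  T → T Y
  T → + +
Productions for Y:
  Y → c
  Y → d
  Y → T id +
  Y → Y id

Found common prefix 'T' in productions for T

Answer: Yes, T has productions with common prefix 'T'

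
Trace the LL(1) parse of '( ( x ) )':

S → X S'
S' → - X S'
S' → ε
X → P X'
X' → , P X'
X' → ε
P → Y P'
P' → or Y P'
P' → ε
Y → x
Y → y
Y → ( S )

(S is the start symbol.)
LL(1) parsing maintains a stack (initially the start symbol over $) and the input. At each step: if the stack top is a terminal, match it against the current input token; if it is a non-terminal N, replace it with the RHS of M[N, lookahead] (the unique production whose predict set contains the lookahead).

Stack is shown with the top on the left.

Stack                               Input        Action
-------------------------------------------------------
S $                                 ( ( x ) ) $  output S → X S'
X S' $                              ( ( x ) ) $  output X → P X'
P X' S' $                           ( ( x ) ) $  output P → Y P'
Y P' X' S' $                        ( ( x ) ) $  output Y → ( S )
( S ) P' X' S' $                    ( ( x ) ) $  match '('
S ) P' X' S' $                      ( x ) ) $    output S → X S'
X S' ) P' X' S' $                   ( x ) ) $    output X → P X'
P X' S' ) P' X' S' $                ( x ) ) $    output P → Y P'
Y P' X' S' ) P' X' S' $             ( x ) ) $    output Y → ( S )
( S ) P' X' S' ) P' X' S' $         ( x ) ) $    match '('
S ) P' X' S' ) P' X' S' $           x ) ) $      output S → X S'
X S' ) P' X' S' ) P' X' S' $        x ) ) $      output X → P X'
P X' S' ) P' X' S' ) P' X' S' $     x ) ) $      output P → Y P'
Y P' X' S' ) P' X' S' ) P' X' S' $  x ) ) $      output Y → x
x P' X' S' ) P' X' S' ) P' X' S' $  x ) ) $      match 'x'
P' X' S' ) P' X' S' ) P' X' S' $    ) ) $        output P' → ε
X' S' ) P' X' S' ) P' X' S' $       ) ) $        output X' → ε
S' ) P' X' S' ) P' X' S' $          ) ) $        output S' → ε
) P' X' S' ) P' X' S' $             ) ) $        match ')'
P' X' S' ) P' X' S' $               ) $          output P' → ε
X' S' ) P' X' S' $                  ) $          output X' → ε
S' ) P' X' S' $                     ) $          output S' → ε
) P' X' S' $                        ) $          match ')'
P' X' S' $                          $            output P' → ε
X' S' $                             $            output X' → ε
S' $                                $            output S' → ε
$                                   $            accept

The string is accepted.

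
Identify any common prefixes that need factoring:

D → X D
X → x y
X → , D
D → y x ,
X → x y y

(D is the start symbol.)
Left-factoring is needed when two productions for the same non-terminal
share a common prefix on the right-hand side.

Productions for D:
  D → X D
  D → y x ,
Productions for X:
  X → x y
  X → , D
  X → x y y

Found common prefix 'x y' in productions for X

Answer: Yes, X has productions with common prefix 'x y'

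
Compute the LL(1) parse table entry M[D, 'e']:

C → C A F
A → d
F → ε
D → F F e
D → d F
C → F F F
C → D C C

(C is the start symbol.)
To find M[D, 'e'], we find productions for D where 'e' is in the predict set (PREDICT(N → α) = (FIRST(α) \ {ε}) ∪ (FOLLOW(N) if α ⇒* ε)).

Relevant sets:
  FIRST(F) = { ε }

D → F F e: PREDICT = { 'e' }
  'e' is in predict set, so this production goes in M[D, 'e']
D → d F: PREDICT = { 'd' }

M[D, 'e'] = D → F F e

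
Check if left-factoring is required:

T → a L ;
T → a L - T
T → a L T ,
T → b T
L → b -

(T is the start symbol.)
Left-factoring is needed when two productions for the same non-terminal
share a common prefix on the right-hand side.

Productions for T:
  T → a L ;
  T → a L - T
  T → a L T ,
  T → b T

Found common prefix 'a L' in productions for T

Answer: Yes, T has productions with common prefix 'a L'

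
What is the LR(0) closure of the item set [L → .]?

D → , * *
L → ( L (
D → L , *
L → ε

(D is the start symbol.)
{ [L → .] }

Start with: [L → .]
The dot is at the end, so nothing is added.

CLOSURE = { [L → .] }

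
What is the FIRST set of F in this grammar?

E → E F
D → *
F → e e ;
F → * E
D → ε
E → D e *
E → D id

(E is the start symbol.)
{ '*', 'e' }

To compute FIRST(F), examine every production with F on the left-hand side, reading each right-hand side left to right until a non-nullable symbol is reached.

From F → e e ;:
  - e is a terminal: add 'e' and stop
From F → * E:
  - '*' is a terminal: add '*' and stop

Collecting: FIRST(F) = { '*', 'e' }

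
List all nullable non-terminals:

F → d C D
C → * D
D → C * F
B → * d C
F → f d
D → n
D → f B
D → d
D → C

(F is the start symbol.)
There are no ε-productions, so no non-terminal can derive ε.
No non-terminals are nullable.

Answer: None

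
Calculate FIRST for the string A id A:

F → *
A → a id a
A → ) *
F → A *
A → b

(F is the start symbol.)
FIRST sets of the non-terminals involved (from the grammar, by fixed-point iteration):
  FIRST(A) = { ')', 'a', 'b' }

To compute FIRST(A id A), process the symbols left to right:
Symbol A is a non-terminal. Add FIRST(A) \ {ε} = { ')', 'a', 'b' }
A is not nullable (ε ∉ FIRST(A)), so stop here.
FIRST(A id A) = { ')', 'a', 'b' }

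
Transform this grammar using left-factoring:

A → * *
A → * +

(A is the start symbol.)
Left-factoring transforms A → αβ₁ | αβ₂ into A → αA' and A' → β₁ | β₂
(α is the longest common prefix among the alternatives). Repeat until
no nonterminal has two alternatives with a common prefix.

Round 1: A has alternatives sharing prefix '*'. Introduce A': A → * A'
  Add: A' → *
  Add: A' → +

No remaining common prefixes — done.

Resulting grammar:
A → * A'
A' → *
A' → +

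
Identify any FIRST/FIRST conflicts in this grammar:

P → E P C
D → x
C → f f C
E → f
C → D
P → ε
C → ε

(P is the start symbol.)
No FIRST/FIRST conflicts.

A FIRST/FIRST conflict occurs when two productions N → α and N → β for the same non-terminal have FIRST(α) ∩ FIRST(β) ≠ ∅ (with ε ∈ FIRST of a nullable right-hand side, so two nullable alternatives also conflict).

FIRST sets of the non-terminals at (or reachable through a nullable prefix from) the front of some alternative:
  FIRST(E) = { 'f' }
  FIRST(D) = { 'x' }

Productions for P:
  P → E P C: FIRST = { 'f' }
  P → ε: FIRST = { ε }
Productions for C:
  C → f f C: FIRST = { 'f' }
  C → D: FIRST = { 'x' }
  C → ε: FIRST = { ε }
D, E have only one production, so no FIRST/FIRST conflict is possible there.

All alternatives of each non-terminal have pairwise disjoint FIRST sets.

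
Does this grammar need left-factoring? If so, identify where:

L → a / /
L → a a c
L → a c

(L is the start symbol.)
Left-factoring is needed when two productions for the same non-terminal
share a common prefix on the right-hand side.

Productions for L:
  L → a / /
  L → a a c
  L → a c

Found common prefix 'a' in productions for L

Answer: Yes, L has productions with common prefix 'a'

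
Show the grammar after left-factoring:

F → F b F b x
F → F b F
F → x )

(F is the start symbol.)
F → F b F F'
F' → b x
F' → ε
F → x )

Left-factoring transforms A → αβ₁ | αβ₂ into A → αA' and A' → β₁ | β₂
(α is the longest common prefix among the alternatives). Repeat until
no nonterminal has two alternatives with a common prefix.

Round 1: F has alternatives sharing prefix 'F b F'. Introduce F': F → F b F F'
  Add: F' → b x
  Add: F' → ε

No remaining common prefixes — done.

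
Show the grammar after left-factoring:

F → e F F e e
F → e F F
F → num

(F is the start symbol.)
Left-factoring transforms A → αβ₁ | αβ₂ into A → αA' and A' → β₁ | β₂
(α is the longest common prefix among the alternatives). Repeat until
no nonterminal has two alternatives with a common prefix.

Round 1: F has alternatives sharing prefix 'e F F'. Introduce F': F → e F F F'
  Add: F' → e e
  Add: F' → ε

No remaining common prefixes — done.

Resulting grammar:
F → e F F F'
F' → e e
F' → ε
F → num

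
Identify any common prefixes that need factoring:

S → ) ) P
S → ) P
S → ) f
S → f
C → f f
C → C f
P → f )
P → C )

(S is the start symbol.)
Yes, S has productions with common prefix ')'

Left-factoring is needed when two productions for the same non-terminal
share a common prefix on the right-hand side.

Productions for S:
  S → ) ) P
  S → ) P
  S → ) f
  S → f
Productions for C:
  C → f f
  C → C f
Productions for P:
  P → f )
  P → C )

Found common prefix ')' in productions for S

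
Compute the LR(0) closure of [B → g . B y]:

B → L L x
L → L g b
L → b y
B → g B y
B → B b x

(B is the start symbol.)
To compute CLOSURE, for each item [A → α.Bβ] where B is a non-terminal, add [B → .γ] for all productions B → γ; repeat for the newly added items until nothing changes.

Start with: [B → g . B y]
  [B → g . B y] has the dot before B: add [B → . L L x], [B → . g B y], [B → . B b x]
  [B → . L L x] has the dot before L: add [L → . L g b], [L → . b y]
No further items can be added.

CLOSURE = { [B → . B b x], [B → . L L x], [B → . g B y], [B → g . B y], [L → . L g b], [L → . b y] }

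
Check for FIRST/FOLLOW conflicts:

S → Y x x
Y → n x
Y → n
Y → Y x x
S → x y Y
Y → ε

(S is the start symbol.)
Yes. Y → Y x x with FOLLOW(Y) on { 'x' }

Nullable non-terminals: Y.
FIRST sets used below: FIRST(Y) = { 'n', 'x', ε }

Y: nullable alternative(s) Y → ε; FOLLOW(Y) = { $, 'x' }
  Y → n x: FIRST \ {ε} = { 'n' } — disjoint from FOLLOW(Y)
  Y → n: FIRST \ {ε} = { 'n' } — disjoint from FOLLOW(Y)
  Y → Y x x: FIRST \ {ε} = { 'n', 'x' } — overlaps FOLLOW(Y) on { 'x' }: CONFLICT
  Y → ε: FIRST \ {ε} = { } — this is the only nullable alternative, skip

S has no nullable alternative, so no FIRST/FOLLOW check is needed there.

So the grammar has 1 FIRST/FOLLOW conflict (marked CONFLICT above).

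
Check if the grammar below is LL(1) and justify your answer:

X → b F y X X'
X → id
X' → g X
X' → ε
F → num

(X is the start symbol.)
No. Predict set conflict for X': { 'g' }

A grammar is LL(1) if for each non-terminal N with multiple productions, the predict sets of those productions are pairwise disjoint, where PREDICT(N → α) = (FIRST(α) \ {ε}) ∪ (FOLLOW(N) if α ⇒* ε).

Relevant sets:
  FOLLOW(X') = { $, 'g' }

For X:
  PREDICT(X → b F y X X') = { 'b' }
  PREDICT(X → id) = { 'id' }
For X':
  PREDICT(X' → g X) = { 'g' }
  PREDICT(X' → ε) = { $, 'g' }
F has a single production, so nothing to check there.

Conflict found: Predict set conflict for X': { 'g' }
The grammar is NOT LL(1).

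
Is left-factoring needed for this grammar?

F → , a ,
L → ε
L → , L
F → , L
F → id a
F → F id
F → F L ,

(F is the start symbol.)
Left-factoring is needed when two productions for the same non-terminal
share a common prefix on the right-hand side.

Productions for F:
  F → , a ,
  F → , L
  F → id a
  F → F id
  F → F L ,
Productions for L:
  L → ε
  L → , L

Found common prefix ',' in productions for F
Found common prefix 'F' in productions for F

Answer: Yes, F has productions with common prefix ','; F has productions with common prefix 'F'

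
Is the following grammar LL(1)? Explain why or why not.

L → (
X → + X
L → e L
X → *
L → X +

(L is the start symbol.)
Yes, the grammar is LL(1).

A grammar is LL(1) if for each non-terminal N with multiple productions, the predict sets of those productions are pairwise disjoint, where PREDICT(N → α) = (FIRST(α) \ {ε}) ∪ (FOLLOW(N) if α ⇒* ε).

Relevant sets:
  FIRST(X) = { '*', '+' }

For L:
  PREDICT(L → '(') = { '(' }
  PREDICT(L → e L) = { 'e' }
  PREDICT(L → X '+') = { '*', '+' }
For X:
  PREDICT(X → '+' X) = { '+' }
  PREDICT(X → '*') = { '*' }

All predict sets are disjoint. The grammar IS LL(1).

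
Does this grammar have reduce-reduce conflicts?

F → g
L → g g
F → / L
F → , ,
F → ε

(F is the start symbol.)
No reduce-reduce conflicts

A reduce-reduce conflict occurs when an LR(0) state has two complete items [A → α .] and [B → β .] — both call for a reduction, and with no lookahead the parser cannot choose between them.

Augment with F' → F and build the canonical LR(0) collection (I0 = CLOSURE({[F' → . F]}), then GOTO on every symbol after a dot until no new states appear). It has 9 states:
  I0: { [F → . , ,], [F → . / L], [F → . g], [F → .], [F' → . F] }  — shift, reduce
  I1: { [F → , . ,] }  — shift
  I2: { [F → / . L], [L → . g g] }  — shift
  I3: { [F' → F .] }  — accept
  I4: { [F → g .] }  — reduce
  I5: { [F → / L .] }  — reduce
  I6: { [L → g . g] }  — shift
  I7: { [L → g g .] }  — reduce
  I8: { [F → , , .] }  — reduce

No state contains more than one complete item.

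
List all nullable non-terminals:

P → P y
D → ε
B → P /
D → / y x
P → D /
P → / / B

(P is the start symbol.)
{ 'D' }

A non-terminal is nullable if it can derive ε (the empty string): either it has an ε-production, or it has a production whose right-hand side consists entirely of nullable non-terminals.

ε-productions: D → ε
So D is immediately nullable.
No further non-terminal can be added: every production for the remaining non-terminals contains a terminal or a non-nullable non-terminal.
Nullable = { 'D' }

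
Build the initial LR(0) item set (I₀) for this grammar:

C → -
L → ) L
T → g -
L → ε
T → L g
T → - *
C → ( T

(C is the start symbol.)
First, augment the grammar with C' → C
I₀ = CLOSURE({ [C' → . C] }):
  [C' → . C] has the dot before C: add [C → . -], [C → . ( T]
No further items can be added.

I₀ = { [C → . ( T], [C → . -], [C' → . C] }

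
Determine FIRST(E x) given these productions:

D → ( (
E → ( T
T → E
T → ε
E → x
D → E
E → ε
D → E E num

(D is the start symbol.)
{ '(', 'x' }

FIRST sets of the non-terminals involved (from the grammar, by fixed-point iteration):
  FIRST(E) = { '(', 'x', ε }

To compute FIRST(E x), process the symbols left to right:
Symbol E is a non-terminal. Add FIRST(E) \ {ε} = { '(', 'x' }
E is nullable (ε ∈ FIRST(E)), continue to the next symbol.
Symbol x is a terminal. Add 'x' and stop.
FIRST(E x) = { '(', 'x' }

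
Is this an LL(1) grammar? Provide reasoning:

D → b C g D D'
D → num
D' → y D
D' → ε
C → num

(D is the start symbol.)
No. Predict set conflict for D': { 'y' }

Relevant sets:
  FOLLOW(D') = { $, 'y' }

For D:
  PREDICT(D → b C g D D') = { 'b' }
  PREDICT(D → num) = { 'num' }
For D':
  PREDICT(D' → y D) = { 'y' }
  PREDICT(D' → ε) = { $, 'y' }
C has a single production, so nothing to check there.

Conflict found: Predict set conflict for D': { 'y' }
The grammar is NOT LL(1).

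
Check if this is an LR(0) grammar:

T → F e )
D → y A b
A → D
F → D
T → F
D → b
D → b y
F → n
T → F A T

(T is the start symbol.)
Augment with T' → T and build the canonical LR(0) collection (I0 = CLOSURE({[T' → . T]}), then GOTO on every symbol after a dot until no new states appear). It has 15 states:
  I0: { [D → . b y], [D → . b], [D → . y A b], [F → . D], [F → . n], [T → . F A T], [T → . F e )], [T → . F], [T' → . T] }  — shift
  I1: { [F → D .] }  — reduce
  I2: { [A → . D], [D → . b y], [D → . b], [D → . y A b], [T → F . A T], [T → F . e )], [T → F .] }  — shift, reduce
  I3: { [T' → T .] }  — accept
  I4: { [D → b . y], [D → b .] }  — shift, reduce
  I5: { [F → n .] }  — reduce
  I6: { [A → . D], [D → . b y], [D → . b], [D → . y A b], [D → y . A b] }  — shift
  I7: { [D → y A . b] }  — shift
  I8: { [A → D .] }  — reduce
  I9: { [D → y A b .] }  — reduce
  I10: { [D → b y .] }  — reduce
  I11: { [D → . b y], [D → . b], [D → . y A b], [F → . D], [F → . n], [T → . F A T], [T → . F e )], [T → . F], [T → F A . T] }  — shift
  I12: { [T → F e . )] }  — shift
  I13: { [T → F e ) .] }  — reduce
  I14: { [T → F A T .] }  — reduce

Conflict in state I2:
  Shift-reduce conflict between [T → F .] and [D → . b]
So the grammar is NOT LR(0).

Answer: No. Shift-reduce conflict between [T → F .] and [D → . b]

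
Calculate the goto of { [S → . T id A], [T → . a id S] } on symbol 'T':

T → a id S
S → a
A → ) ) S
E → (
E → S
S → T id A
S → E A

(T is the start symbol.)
GOTO(I, 'T') = CLOSURE({ [A → αX.β] : [A → α.Xβ] ∈ I, X = 'T' })

Items with dot before 'T', with the dot advanced:
  [S → . T id A] → [S → T . id A]
Closure adds nothing (no advanced item has the dot before a non-terminal).

GOTO = { [S → T . id A] }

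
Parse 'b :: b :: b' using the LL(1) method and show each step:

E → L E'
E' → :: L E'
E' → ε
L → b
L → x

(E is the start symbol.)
Stack is shown with the top on the left.

Stack      Input          Action
--------------------------------
E $        b :: b :: b $  output E → L E'
L E' $     b :: b :: b $  output L → b
b E' $     b :: b :: b $  match 'b'
E' $       :: b :: b $    output E' → :: L E'
:: L E' $  :: b :: b $    match '::'
L E' $     b :: b $       output L → b
b E' $     b :: b $       match 'b'
E' $       :: b $         output E' → :: L E'
:: L E' $  :: b $         match '::'
L E' $     b $            output L → b
b E' $     b $            match 'b'
E' $       $              output E' → ε
$          $              accept

The string is accepted.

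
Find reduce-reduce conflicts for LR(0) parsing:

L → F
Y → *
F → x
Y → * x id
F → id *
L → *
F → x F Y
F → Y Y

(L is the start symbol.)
A reduce-reduce conflict occurs when an LR(0) state has two complete items [A → α .] and [B → β .] — both call for a reduction, and with no lookahead the parser cannot choose between them.

Augment with L' → L and build the canonical LR(0) collection (I0 = CLOSURE({[L' → . L]}), then GOTO on every symbol after a dot until no new states appear). It has 14 states:
  I0: { [F → . Y Y], [F → . id *], [F → . x F Y], [F → . x], [L → . *], [L → . F], [L' → . L], [Y → . * x id], [Y → . *] }  — shift
  I1: { [L → * .], [Y → * . x id], [Y → * .] }  — shift, 2 reduces
  I2: { [L → F .] }  — reduce
  I3: { [L' → L .] }  — accept
  I4: { [F → Y . Y], [Y → . * x id], [Y → . *] }  — shift
  I5: { [F → id . *] }  — shift
  I6: { [F → . Y Y], [F → . id *], [F → . x F Y], [F → . x], [F → x . F Y], [F → x .], [Y → . * x id], [Y → . *] }  — shift, reduce
  I7: { [Y → * . x id], [Y → * .] }  — shift, reduce
  I8: { [F → x F . Y], [Y → . * x id], [Y → . *] }  — shift
  I9: { [F → x F Y .] }  — reduce
  I10: { [Y → * x . id] }  — shift
  I11: { [Y → * x id .] }  — reduce
  I12: { [F → id * .] }  — reduce
  I13: { [F → Y Y .] }  — reduce

I1 contains complete items [L → * .], [Y → * .] — reduce-reduce conflict.

Answer: Yes — I1: [L → * .] vs [Y → * .]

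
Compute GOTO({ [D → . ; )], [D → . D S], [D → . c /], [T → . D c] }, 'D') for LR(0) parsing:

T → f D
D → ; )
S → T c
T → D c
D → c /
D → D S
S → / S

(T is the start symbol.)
GOTO(I, 'D') = CLOSURE({ [A → αX.β] : [A → α.Xβ] ∈ I, X = 'D' })

Items with dot before 'D', with the dot advanced:
  [D → . D S] → [D → D . S]
  [T → . D c] → [T → D . c]
Closure of the advanced items:
  [D → D . S] has the dot before S: add [S → . T c], [S → . / S]
  [S → . T c] has the dot before T: add [T → . f D], [T → . D c]
  [T → . D c] has the dot before D: add [D → . ; )], [D → . c /], [D → . D S]

GOTO = { [D → . ; )], [D → . D S], [D → . c /], [D → D . S], [S → . / S], [S → . T c], [T → . D c], [T → . f D], [T → D . c] }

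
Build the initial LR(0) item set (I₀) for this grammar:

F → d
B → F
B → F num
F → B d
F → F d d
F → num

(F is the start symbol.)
First, augment the grammar with F' → F
I₀ = CLOSURE({ [F' → . F] }):
  [F' → . F] has the dot before F: add [F → . d], [F → . B d], [F → . F d d], [F → . num]
  [F → . B d] has the dot before B: add [B → . F], [B → . F num]
No further items can be added.

I₀ = { [B → . F num], [B → . F], [F → . B d], [F → . F d d], [F → . d], [F → . num], [F' → . F] }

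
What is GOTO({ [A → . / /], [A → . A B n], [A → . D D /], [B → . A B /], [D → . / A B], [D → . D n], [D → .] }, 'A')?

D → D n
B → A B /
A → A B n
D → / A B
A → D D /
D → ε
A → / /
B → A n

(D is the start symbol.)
GOTO(I, 'A') = CLOSURE({ [A → αX.β] : [A → α.Xβ] ∈ I, X = 'A' })

Items with dot before 'A', with the dot advanced:
  [A → . A B n] → [A → A . B n]
  [B → . A B /] → [B → A . B /]
Closure of the advanced items:
  [A → A . B n] has the dot before B: add [B → . A B /], [B → . A n]
  [B → . A B /] has the dot before A: add [A → . A B n], [A → . D D /], [A → . / /]
  [A → . D D /] has the dot before D: add [D → . D n], [D → . / A B], [D → .]

GOTO = { [A → . / /], [A → . A B n], [A → . D D /], [A → A . B n], [B → . A B /], [B → . A n], [B → A . B /], [D → . / A B], [D → . D n], [D → .] }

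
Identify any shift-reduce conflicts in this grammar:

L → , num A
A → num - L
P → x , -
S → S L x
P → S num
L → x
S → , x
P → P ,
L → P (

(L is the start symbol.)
Yes — I5: [L → x .] vs [P → x . , -]

Augment with L' → L and build the canonical LR(0) collection (I0 = CLOSURE({[L' → . L]}), then GOTO on every symbol after a dot until no new states appear). It has 19 states:
  I0: { [L → . , num A], [L → . P (], [L → . x], [L' → . L], [P → . P ,], [P → . S num], [P → . x , -], [S → . , x], [S → . S L x] }  — shift
  I1: { [L → , . num A], [S → , . x] }  — shift
  I2: { [L' → L .] }  — accept
  I3: { [L → P . (], [P → P . ,] }  — shift
  I4: { [L → . , num A], [L → . P (], [L → . x], [P → . P ,], [P → . S num], [P → . x , -], [P → S . num], [S → . , x], [S → . S L x], [S → S . L x] }  — shift
  I5: { [L → x .], [P → x . , -] }  — shift, reduce
  I6: { [P → x , . -] }  — shift
  I7: { [P → x , - .] }  — reduce
  I8: { [S → S L . x] }  — shift
  I9: { [P → S num .] }  — reduce
  I10: { [S → S L x .] }  — reduce
  I11: { [L → P ( .] }  — reduce
  I12: { [P → P , .] }  — reduce
  I13: { [A → . num - L], [L → , num . A] }  — shift
  I14: { [S → , x .] }  — reduce
  I15: { [L → , num A .] }  — reduce
  I16: { [A → num . - L] }  — shift
  I17: { [A → num - . L], [L → . , num A], [L → . P (], [L → . x], [P → . P ,], [P → . S num], [P → . x , -], [S → . , x], [S → . S L x] }  — shift
  I18: { [A → num - L .] }  — reduce

I5 contains reduce item [L → x .] and shift item [P → x . , -] — shift-reduce conflict.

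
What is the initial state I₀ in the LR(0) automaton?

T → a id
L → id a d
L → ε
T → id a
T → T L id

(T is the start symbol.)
{ [T → . T L id], [T → . a id], [T → . id a], [T' → . T] }

First, augment the grammar with T' → T
I₀ = CLOSURE({ [T' → . T] }):
  [T' → . T] has the dot before T: add [T → . a id], [T → . id a], [T → . T L id]
No further items can be added.

I₀ = { [T → . T L id], [T → . a id], [T → . id a], [T' → . T] }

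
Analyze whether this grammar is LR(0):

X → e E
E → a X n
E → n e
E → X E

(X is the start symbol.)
Yes, the grammar is LR(0)

A grammar is LR(0) if no state in the canonical LR(0) collection has:
  - both a shift item (dot before a terminal) and a complete item (shift-reduce conflict), or
  - two or more complete items (reduce-reduce conflict; the accept item [X' → X .] counts as a complete item here).

Augment with X' → X and build the canonical LR(0) collection (I0 = CLOSURE({[X' → . X]}), then GOTO on every symbol after a dot until no new states appear). It has 11 states:
  I0: { [X → . e E], [X' → . X] }  — shift
  I1: { [X' → X .] }  — accept
  I2: { [E → . X E], [E → . a X n], [E → . n e], [X → . e E], [X → e . E] }  — shift
  I3: { [X → e E .] }  — reduce
  I4: { [E → . X E], [E → . a X n], [E → . n e], [E → X . E], [X → . e E] }  — shift
  I5: { [E → a . X n], [X → . e E] }  — shift
  I6: { [E → n . e] }  — shift
  I7: { [E → n e .] }  — reduce
  I8: { [E → a X . n] }  — shift
  I9: { [E → a X n .] }  — reduce
  I10: { [E → X E .] }  — reduce

Every state is either a pure shift/goto state or contains exactly one complete item and nothing to shift — no conflicts. The grammar is LR(0).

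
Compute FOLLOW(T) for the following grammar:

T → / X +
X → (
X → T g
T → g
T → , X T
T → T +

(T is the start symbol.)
{ $, '+', 'g' }

To compute FOLLOW(T), find every occurrence of T on a right-hand side N → α T β: add FIRST(β) \ {ε}, and if β is empty or nullable also add FOLLOW(N). Iterate to a fixed point.

T is the start symbol, so $ ∈ FOLLOW(T).
In X → T g: T is followed by g, add FIRST(g) \ {ε} = { 'g' }
In T → , X T: T is at the end; this adds FOLLOW(T) to itself — nothing new
In T → T +: T is followed by '+', add FIRST('+') \ {ε} = { '+' }

Taking the union: FOLLOW(T) = { $, '+', 'g' }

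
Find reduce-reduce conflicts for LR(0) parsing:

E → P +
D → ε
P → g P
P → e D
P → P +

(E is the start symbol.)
Augment with E' → E and build the canonical LR(0) collection (I0 = CLOSURE({[E' → . E]}), then GOTO on every symbol after a dot until no new states appear). It has 9 states:
  I0: { [E → . P +], [E' → . E], [P → . P +], [P → . e D], [P → . g P] }  — shift
  I1: { [E' → E .] }  — accept
  I2: { [E → P . +], [P → P . +] }  — shift
  I3: { [D → .], [P → e . D] }  — reduce
  I4: { [P → . P +], [P → . e D], [P → . g P], [P → g . P] }  — shift
  I5: { [P → P . +], [P → g P .] }  — shift, reduce
  I6: { [P → P + .] }  — reduce
  I7: { [P → e D .] }  — reduce
  I8: { [E → P + .], [P → P + .] }  — 2 reduces

I8 contains complete items [E → P + .], [P → P + .] — reduce-reduce conflict.

Answer: Yes — I8: [E → P + .] vs [P → P + .]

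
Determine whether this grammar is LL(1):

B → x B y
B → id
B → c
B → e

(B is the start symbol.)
A grammar is LL(1) if for each non-terminal N with multiple productions, the predict sets of those productions are pairwise disjoint, where PREDICT(N → α) = (FIRST(α) \ {ε}) ∪ (FOLLOW(N) if α ⇒* ε).

For B:
  PREDICT(B → x B y) = { 'x' }
  PREDICT(B → id) = { 'id' }
  PREDICT(B → c) = { 'c' }
  PREDICT(B → e) = { 'e' }

All predict sets are disjoint. The grammar IS LL(1).

Answer: Yes, the grammar is LL(1).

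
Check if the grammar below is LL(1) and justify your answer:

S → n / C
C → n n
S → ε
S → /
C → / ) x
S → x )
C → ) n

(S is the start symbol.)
Yes, the grammar is LL(1).

A grammar is LL(1) if for each non-terminal N with multiple productions, the predict sets of those productions are pairwise disjoint, where PREDICT(N → α) = (FIRST(α) \ {ε}) ∪ (FOLLOW(N) if α ⇒* ε).

Relevant sets:
  FOLLOW(S) = { $ }

For S:
  PREDICT(S → n '/' C) = { 'n' }
  PREDICT(S → ε) = { $ }
  PREDICT(S → '/') = { '/' }
  PREDICT(S → x ')') = { 'x' }
For C:
  PREDICT(C → n n) = { 'n' }
  PREDICT(C → '/' ')' x) = { '/' }
  PREDICT(C → ')' n) = { ')' }

All predict sets are disjoint. The grammar IS LL(1).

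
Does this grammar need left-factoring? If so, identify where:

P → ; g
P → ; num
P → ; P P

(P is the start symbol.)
Left-factoring is needed when two productions for the same non-terminal
share a common prefix on the right-hand side.

Productions for P:
  P → ; g
  P → ; num
  P → ; P P

Found common prefix ';' in productions for P

Answer: Yes, P has productions with common prefix ';'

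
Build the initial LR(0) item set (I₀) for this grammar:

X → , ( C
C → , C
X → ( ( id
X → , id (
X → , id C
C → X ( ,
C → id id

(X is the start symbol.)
First, augment the grammar with X' → X
I₀ = CLOSURE({ [X' → . X] }):
  [X' → . X] has the dot before X: add [X → . , ( C], [X → . ( ( id], [X → . , id (], [X → . , id C]
No further items can be added.

I₀ = { [X → . ( ( id], [X → . , ( C], [X → . , id (], [X → . , id C], [X' → . X] }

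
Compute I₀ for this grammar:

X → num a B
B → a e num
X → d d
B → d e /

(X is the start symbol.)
{ [X → . d d], [X → . num a B], [X' → . X] }

First, augment the grammar with X' → X
I₀ = CLOSURE({ [X' → . X] }):
  [X' → . X] has the dot before X: add [X → . num a B], [X → . d d]
No further items can be added.

I₀ = { [X → . d d], [X → . num a B], [X' → . X] }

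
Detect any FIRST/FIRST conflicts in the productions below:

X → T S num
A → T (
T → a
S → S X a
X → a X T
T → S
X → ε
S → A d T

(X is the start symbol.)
Yes. X → T S num / X → a X T on { 'a' }; T → a / T → S on { 'a' }; S → S X a / S → A d T on { 'a' }

FIRST sets of the non-terminals at (or reachable through a nullable prefix from) the front of some alternative:
  FIRST(T) = { 'a' }
  FIRST(S) = { 'a' }
  FIRST(A) = { 'a' }

Productions for X:
  X → T S num: FIRST = { 'a' }
  X → a X T: FIRST = { 'a' }
  X → ε: FIRST = { ε }
Productions for T:
  T → a: FIRST = { 'a' }
  T → S: FIRST = { 'a' }
Productions for S:
  S → S X a: FIRST = { 'a' }
  S → A d T: FIRST = { 'a' }
A has only one production, so no FIRST/FIRST conflict is possible there.

Conflict for X: X → T S num and X → a X T
  Overlap: { 'a' }
Conflict for T: T → a and T → S
  Overlap: { 'a' }
Conflict for S: S → S X a and S → A d T
  Overlap: { 'a' }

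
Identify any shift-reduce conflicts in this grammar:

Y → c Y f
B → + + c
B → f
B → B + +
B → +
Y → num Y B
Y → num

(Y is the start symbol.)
Augment with Y' → Y and build the canonical LR(0) collection (I0 = CLOSURE({[Y' → . Y]}), then GOTO on every symbol after a dot until no new states appear). It has 14 states:
  I0: { [Y → . c Y f], [Y → . num Y B], [Y → . num], [Y' → . Y] }  — shift
  I1: { [Y' → Y .] }  — accept
  I2: { [Y → . c Y f], [Y → . num Y B], [Y → . num], [Y → c . Y f] }  — shift
  I3: { [Y → . c Y f], [Y → . num Y B], [Y → . num], [Y → num . Y B], [Y → num .] }  — shift, reduce
  I4: { [B → . + + c], [B → . +], [B → . B + +], [B → . f], [Y → num Y . B] }  — shift
  I5: { [B → + . + c], [B → + .] }  — shift, reduce
  I6: { [B → B . + +], [Y → num Y B .] }  — shift, reduce
  I7: { [B → f .] }  — reduce
  I8: { [B → B + . +] }  — shift
  I9: { [B → B + + .] }  — reduce
  I10: { [B → + + . c] }  — shift
  I11: { [B → + + c .] }  — reduce
  I12: { [Y → c Y . f] }  — shift
  I13: { [Y → c Y f .] }  — reduce

I3 contains reduce item [Y → num .] and shift items [Y → . c Y f], [Y → . num], [Y → . num Y B] — shift-reduce conflict.
I5 contains reduce item [B → + .] and shift item [B → + . + c] — shift-reduce conflict.
I6 contains reduce item [Y → num Y B .] and shift item [B → B . + +] — shift-reduce conflict.

Answer: Yes — I3: [Y → num .] vs [Y → . c Y f]; I5: [B → + .] vs [B → + . + c]; I6: [Y → num Y B .] vs [B → B . + +]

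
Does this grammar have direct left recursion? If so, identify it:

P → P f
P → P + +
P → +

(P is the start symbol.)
Yes, P is left-recursive

P → P f: LEFT RECURSIVE (starts with P)
P → P + +: LEFT RECURSIVE (starts with P)
P → +: starts with '+'

The grammar has direct left recursion on: P.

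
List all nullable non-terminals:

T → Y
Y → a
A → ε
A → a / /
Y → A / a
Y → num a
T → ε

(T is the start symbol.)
{ 'A', 'T' }

A non-terminal is nullable if it can derive ε (the empty string): either it has an ε-production, or it has a production whose right-hand side consists entirely of nullable non-terminals.

ε-productions: A → ε, T → ε
So A, T are immediately nullable.
No further non-terminal can be added: every production for the remaining non-terminals contains a terminal or a non-nullable non-terminal.
Nullable = { 'A', 'T' }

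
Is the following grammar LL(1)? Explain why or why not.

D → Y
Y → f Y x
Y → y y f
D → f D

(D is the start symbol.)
No. Predict set conflict for D: { 'f' }

Relevant sets:
  FIRST(Y) = { 'f', 'y' }

For D:
  PREDICT(D → Y) = { 'f', 'y' }
  PREDICT(D → f D) = { 'f' }
For Y:
  PREDICT(Y → f Y x) = { 'f' }
  PREDICT(Y → y y f) = { 'y' }

Conflict found: Predict set conflict for D: { 'f' }
The grammar is NOT LL(1).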